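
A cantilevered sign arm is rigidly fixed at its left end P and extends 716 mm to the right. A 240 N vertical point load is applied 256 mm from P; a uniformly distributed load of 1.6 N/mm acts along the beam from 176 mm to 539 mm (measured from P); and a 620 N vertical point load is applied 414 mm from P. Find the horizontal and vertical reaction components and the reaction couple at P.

Resultant of the distributed load: 1.6 × 363 = 580.8 N at 357.5 mm from P.
ΣF_x = 0: P_x = 0.
ΣF_y = 0: P_y − 240 − 1.6·363 − 620 = 0 → P_y = 1441 N.
ΣM about P: M_P − 240·256 − (1.6·363)·357.5 − 620·414 = 0 → M_P = 525800 N·mm.

P_x = 0, P_y = 1441 N, M_P = 525800 N·mm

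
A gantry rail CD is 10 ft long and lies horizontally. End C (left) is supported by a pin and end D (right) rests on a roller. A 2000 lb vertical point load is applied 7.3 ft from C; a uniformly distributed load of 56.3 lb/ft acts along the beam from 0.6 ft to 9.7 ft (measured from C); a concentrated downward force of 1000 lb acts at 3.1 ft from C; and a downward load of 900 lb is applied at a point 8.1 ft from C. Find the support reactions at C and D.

Resultant of the distributed load: 56.3 × 9.1 = 512.33 lb at 5.15 ft from C.
Taking moments about C: D_y·10 − 2000·7.3 − (56.3·9.1)·5.15 − 1000·3.1 − 900·8.1 = 0 → D_y = 27628.4995/10 = 2762.85 ≈ 2763 lb.
ΣF_y = 0: C_y + 2762.85 − 2000 − 56.3·9.1 − 1000 − 900 = 0 → C_y = 1649 lb.
ΣF_x = 0: no horizontal applied forces, so C_x = 0.

C_x = 0, C_y = 1649 lb, D_y = 2763 lb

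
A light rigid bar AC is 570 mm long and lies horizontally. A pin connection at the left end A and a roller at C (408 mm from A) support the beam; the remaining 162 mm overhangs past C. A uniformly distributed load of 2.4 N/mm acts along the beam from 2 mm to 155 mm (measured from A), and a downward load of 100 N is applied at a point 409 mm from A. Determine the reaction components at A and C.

A_x = 0, A_y = 296.3 N, C_y = 170.9 N

Resultant of the distributed load: 2.4 × 153 = 367.2 N at 78.5 mm from A.
Moments about A: C_y·408 − (2.4·153)·78.5 − 100·409 = 0 → C_y = 69725.2/408 = 170.895 ≈ 170.9 N.
ΣF_y = 0: A_y + 170.895 − 2.4·153 − 100 = 0 → A_y = 296.3 N.
ΣF_x = 0: no horizontal applied forces, so A_x = 0.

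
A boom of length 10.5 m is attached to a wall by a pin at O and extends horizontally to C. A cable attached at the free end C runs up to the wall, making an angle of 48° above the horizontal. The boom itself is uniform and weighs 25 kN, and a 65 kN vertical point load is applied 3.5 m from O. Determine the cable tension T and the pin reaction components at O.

ΣM about O: T·sin48°·10.5 − 25·5.25 − 65·3.5 = 0 → T = 358.75/(10.5·0.743145) = 45.9758 ≈ 45.98 kN.
ΣF_x = 0: O_x − T·cos48° = 0 → O_x = 45.9758 × 0.669131 = 30.76 kN.
ΣF_y = 0: O_y + T·sin48° − 25 − 65 = 0 → O_y = 90 − 45.9758 × 0.743145 = 55.83 kN.

T = 45.98 kN, O_x = 30.76 kN, O_y = 55.83 kN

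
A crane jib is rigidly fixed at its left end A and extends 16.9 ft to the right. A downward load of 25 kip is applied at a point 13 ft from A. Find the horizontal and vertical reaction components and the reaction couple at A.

ΣF_x = 0: A_x = 0.
ΣF_y = 0: A_y − 25 = 0 → A_y = 25.00 kip.
ΣM about A: M_A − 25·13 = 0 → M_A = 325.0 kip·ft.

A_x = 0, A_y = 25.00 kip, M_A = 325.0 kip·ft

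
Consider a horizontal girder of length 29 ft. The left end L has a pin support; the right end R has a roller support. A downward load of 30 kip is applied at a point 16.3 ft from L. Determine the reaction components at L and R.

Taking moments about L: R_y·29 − 30·16.3 = 0 → R_y = 489/29 = 16.8621 ≈ 16.86 kip.
ΣF_y = 0: L_y + 16.8621 − 30 = 0 → L_y = 13.14 kip.
ΣF_x = 0: no horizontal applied forces, so L_x = 0.

L_x = 0, L_y = 13.14 kip, R_y = 16.86 kip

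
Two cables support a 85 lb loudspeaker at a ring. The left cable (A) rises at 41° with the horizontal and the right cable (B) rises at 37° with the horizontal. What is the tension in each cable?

T_A = 69.40 lb, T_B = 65.58 lb

ΣF_x = 0: −T_A·cos41° + T_B·cos37° = 0 → T_B = 0.944999·T_A.
ΣF_y = 0: T_A·sin41° + T_B·sin37° = 85.
Substitute: T_A·(0.656059 + 0.944999·0.601815) = 85 → T_A = 69.4006 ≈ 69.40 lb.
Then T_B = 0.944999 × 69.4006 = 65.58 lb.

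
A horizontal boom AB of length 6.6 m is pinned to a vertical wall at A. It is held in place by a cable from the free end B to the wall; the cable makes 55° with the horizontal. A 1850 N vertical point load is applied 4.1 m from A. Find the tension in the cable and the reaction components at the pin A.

ΣM about A: T·sin55°·6.6 − 1850·4.1 = 0 → T = 7585/(6.6·0.819152) = 1402.97 ≈ 1403 N.
ΣF_x = 0: A_x − T·cos55° = 0 → A_x = 1402.97 × 0.573576 = 804.7 N.
ΣF_y = 0: A_y + T·sin55° − 1850 = 0 → A_y = 1850 − 1402.97 × 0.819152 = 700.8 N.

T = 1403 N, A_x = 804.7 N, A_y = 700.8 N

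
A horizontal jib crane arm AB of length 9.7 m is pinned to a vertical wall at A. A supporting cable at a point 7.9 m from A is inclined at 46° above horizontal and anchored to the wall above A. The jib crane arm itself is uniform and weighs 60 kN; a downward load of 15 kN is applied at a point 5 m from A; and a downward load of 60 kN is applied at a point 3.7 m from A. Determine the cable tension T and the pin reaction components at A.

ΣM about A: T·sin46°·7.9 − 60·4.85 − 15·5 − 60·3.7 = 0 → T = 588/(7.9·0.71934) = 103.47 ≈ 103.5 kN.
ΣF_x = 0: A_x − T·cos46° = 0 → A_x = 103.47 × 0.694658 = 71.88 kN.
ΣF_y = 0: A_y + T·sin46° − 60 − 15 − 60 = 0 → A_y = 135 − 103.47 × 0.71934 = 60.57 kN.

T = 103.5 kN, A_x = 71.88 kN, A_y = 60.57 kN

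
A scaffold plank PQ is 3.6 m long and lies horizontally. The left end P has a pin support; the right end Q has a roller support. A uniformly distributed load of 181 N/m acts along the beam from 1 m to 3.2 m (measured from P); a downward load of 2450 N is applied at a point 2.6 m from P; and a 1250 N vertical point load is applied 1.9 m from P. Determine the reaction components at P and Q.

Resultant of the distributed load: 181 × 2.2 = 398.2 N at 2.1 m from P.
Moments about P: Q_y·3.6 − (181·2.2)·2.1 − 2450·2.6 − 1250·1.9 = 0 → Q_y = 9581.22/3.6 = 2661.45 ≈ 2661 N.
ΣF_y = 0: P_y + 2661.45 − 181·2.2 − 2450 − 1250 = 0 → P_y = 1437 N.
ΣF_x = 0: no horizontal applied forces, so P_x = 0.

P_x = 0, P_y = 1437 N, Q_y = 2661 N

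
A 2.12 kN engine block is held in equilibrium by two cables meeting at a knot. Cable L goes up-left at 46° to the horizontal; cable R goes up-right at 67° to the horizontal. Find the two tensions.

ΣF_x = 0: −T_L·cos46° + T_R·cos67° = 0 → T_R = 1.77784·T_L.
ΣF_y = 0: T_L·sin46° + T_R·sin67° = 2.12.
Substitute: T_L·(0.71934 + 1.77784·0.920505) = 2.12 → T_L = 0.899887 ≈ 0.8999 kN.
Then T_R = 1.77784 × 0.899887 = 1.600 kN.

T_L = 0.8999 kN, T_R = 1.600 kN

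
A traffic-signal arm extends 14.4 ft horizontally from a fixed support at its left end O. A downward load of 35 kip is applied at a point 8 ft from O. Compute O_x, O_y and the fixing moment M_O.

ΣF_x = 0: O_x = 0.
ΣF_y = 0: O_y − 35 = 0 → O_y = 35.00 kip.
ΣM about O: M_O − 35·8 = 0 → M_O = 280.0 kip·ft.

O_x = 0, O_y = 35.00 kip, M_O = 280.0 kip·ft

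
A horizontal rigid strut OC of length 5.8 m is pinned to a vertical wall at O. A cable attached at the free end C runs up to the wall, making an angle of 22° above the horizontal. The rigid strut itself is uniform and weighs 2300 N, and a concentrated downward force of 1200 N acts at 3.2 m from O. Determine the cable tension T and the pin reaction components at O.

ΣM about O: T·sin22°·5.8 − 2300·2.9 − 1200·3.2 = 0 → T = 10510/(5.8·0.374607) = 4837.25 ≈ 4837 N.
ΣF_x = 0: O_x − T·cos22° = 0 → O_x = 4837.25 × 0.927184 = 4485 N.
ΣF_y = 0: O_y + T·sin22° − 2300 − 1200 = 0 → O_y = 3500 − 4837.25 × 0.374607 = 1688 N.

T = 4837 N, O_x = 4485 N, O_y = 1688 N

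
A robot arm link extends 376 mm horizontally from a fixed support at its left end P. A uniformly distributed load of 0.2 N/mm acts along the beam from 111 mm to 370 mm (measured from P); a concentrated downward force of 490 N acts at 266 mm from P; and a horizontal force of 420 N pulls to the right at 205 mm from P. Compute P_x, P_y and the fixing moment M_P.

P_x = -420.0 N, P_y = 541.8 N, M_P = 142800 N·mm

Resultant of the distributed load: 0.2 × 259 = 51.8 N at 240.5 mm from P.
ΣF_x = 0: P_x + 420 = 0 → P_x = -420.0 N.
ΣF_y = 0: P_y − 0.2·259 − 490 = 0 → P_y = 541.8 N.
ΣM about P: M_P − (0.2·259)·240.5 − 490·266 = 0 → M_P = 142800 N·mm.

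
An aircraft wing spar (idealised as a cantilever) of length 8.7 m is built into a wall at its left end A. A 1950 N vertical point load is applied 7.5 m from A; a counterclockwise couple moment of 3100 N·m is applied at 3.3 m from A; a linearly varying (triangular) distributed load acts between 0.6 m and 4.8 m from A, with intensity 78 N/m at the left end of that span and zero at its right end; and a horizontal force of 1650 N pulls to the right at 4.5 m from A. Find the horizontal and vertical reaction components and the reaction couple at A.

A_x = -1650 N, A_y = 2114 N, M_A = 11850 N·m

Resultant of the triangular load: ½ × 78 × 4.2 = 163.8 N, acting at 2 m from A (one-third of the span from the peak).
ΣF_x = 0: A_x + 1650 = 0 → A_x = -1650 N.
ΣF_y = 0: A_y − 1950 − ½·78·4.2 = 0 → A_y = 2114 N.
ΣM about A: M_A − 1950·7.5 + 3100 − (½·78·4.2)·2 = 0 → M_A = 11850 N·m.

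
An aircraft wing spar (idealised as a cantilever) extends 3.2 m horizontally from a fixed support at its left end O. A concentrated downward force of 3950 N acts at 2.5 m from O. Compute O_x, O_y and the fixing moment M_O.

O_x = 0, O_y = 3950 N, M_O = 9875 N·m

ΣF_x = 0: O_x = 0.
ΣF_y = 0: O_y − 3950 = 0 → O_y = 3950 N.
ΣM about O: M_O − 3950·2.5 = 0 → M_O = 9875 N·m.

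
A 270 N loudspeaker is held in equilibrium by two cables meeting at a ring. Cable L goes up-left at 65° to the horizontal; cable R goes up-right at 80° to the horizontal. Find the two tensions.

ΣF_x = 0: −T_L·cos65° + T_R·cos80° = 0 → T_R = 2.43376·T_L.
ΣF_y = 0: T_L·sin65° + T_R·sin80° = 270.
Substitute: T_L·(0.906308 + 2.43376·0.984808) = 270 → T_L = 81.7415 ≈ 81.74 N.
Then T_R = 2.43376 × 81.7415 = 198.9 N.

T_L = 81.74 N, T_R = 198.9 N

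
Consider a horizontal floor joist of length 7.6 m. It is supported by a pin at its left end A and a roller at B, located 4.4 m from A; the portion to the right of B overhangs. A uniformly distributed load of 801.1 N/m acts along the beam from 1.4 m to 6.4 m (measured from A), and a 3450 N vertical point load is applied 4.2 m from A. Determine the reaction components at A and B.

Resultant of the distributed load: 801.1 × 5 = 4005.5 N at 3.9 m from A.
Moments about A: B_y·4.4 − (801.1·5)·3.9 − 3450·4.2 = 0 → B_y = 30111.45/4.4 = 6843.51 ≈ 6844 N.
ΣF_y = 0: A_y + 6843.51 − 801.1·5 − 3450 = 0 → A_y = 612.0 N.
ΣF_x = 0: no horizontal applied forces, so A_x = 0.

A_x = 0, A_y = 612.0 N, B_y = 6844 N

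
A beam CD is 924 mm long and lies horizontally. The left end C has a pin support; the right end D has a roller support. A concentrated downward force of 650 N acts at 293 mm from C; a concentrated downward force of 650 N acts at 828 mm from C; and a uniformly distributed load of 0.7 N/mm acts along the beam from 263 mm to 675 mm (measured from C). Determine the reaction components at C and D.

Resultant of the distributed load: 0.7 × 412 = 288.4 N at 469 mm from C.
Moments about C: D_y·924 − 650·293 − 650·828 − (0.7·412)·469 = 0 → D_y = 863909.6/924 = 934.967 ≈ 935.0 N.
ΣF_y = 0: C_y + 934.967 − 650 − 650 − 0.7·412 = 0 → C_y = 653.4 N.
ΣF_x = 0: no horizontal applied forces, so C_x = 0.

C_x = 0, C_y = 653.4 N, D_y = 935.0 N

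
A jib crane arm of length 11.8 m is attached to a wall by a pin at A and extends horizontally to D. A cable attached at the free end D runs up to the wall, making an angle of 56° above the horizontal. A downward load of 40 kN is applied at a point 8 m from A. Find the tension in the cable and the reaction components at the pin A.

T = 32.71 kN, A_x = 18.29 kN, A_y = 12.88 kN

ΣM about A: T·sin56°·11.8 − 40·8 = 0 → T = 320/(11.8·0.829038) = 32.711 ≈ 32.71 kN.
ΣF_x = 0: A_x − T·cos56° = 0 → A_x = 32.711 × 0.559193 = 18.29 kN.
ΣF_y = 0: A_y + T·sin56° − 40 = 0 → A_y = 40 − 32.711 × 0.829038 = 12.88 kN.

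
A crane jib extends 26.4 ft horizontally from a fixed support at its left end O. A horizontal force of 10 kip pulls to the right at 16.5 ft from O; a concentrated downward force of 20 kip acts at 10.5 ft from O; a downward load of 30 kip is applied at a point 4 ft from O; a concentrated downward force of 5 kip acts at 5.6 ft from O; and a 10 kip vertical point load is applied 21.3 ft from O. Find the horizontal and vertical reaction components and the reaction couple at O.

ΣF_x = 0: O_x + 10 = 0 → O_x = -10.00 kip.
ΣF_y = 0: O_y − 20 − 30 − 5 − 10 = 0 → O_y = 65.00 kip.
ΣM about O: M_O − 20·10.5 − 30·4 − 5·5.6 − 10·21.3 = 0 → M_O = 571.0 kip·ft.

O_x = -10.00 kip, O_y = 65.00 kip, M_O = 571.0 kip·ft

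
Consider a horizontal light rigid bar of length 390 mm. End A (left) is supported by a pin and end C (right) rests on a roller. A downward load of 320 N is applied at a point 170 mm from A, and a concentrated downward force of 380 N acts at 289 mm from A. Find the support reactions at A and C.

ΣM about A: C_y·390 − 320·170 − 380·289 = 0 → C_y = 164220/390 = 421.077 ≈ 421.1 N.
ΣF_y = 0: A_y + 421.077 − 320 − 380 = 0 → A_y = 278.9 N.
ΣF_x = 0: no horizontal applied forces, so A_x = 0.

A_x = 0, A_y = 278.9 N, C_y = 421.1 N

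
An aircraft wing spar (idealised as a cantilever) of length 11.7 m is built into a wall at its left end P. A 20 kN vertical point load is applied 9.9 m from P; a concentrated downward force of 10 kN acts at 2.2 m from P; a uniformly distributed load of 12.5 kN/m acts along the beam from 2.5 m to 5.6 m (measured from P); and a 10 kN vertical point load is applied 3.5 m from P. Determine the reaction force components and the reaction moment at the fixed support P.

Resultant of the distributed load: 12.5 × 3.1 = 38.75 kN at 4.05 m from P.
ΣF_x = 0: P_x = 0.
ΣF_y = 0: P_y − 20 − 10 − 12.5·3.1 − 10 = 0 → P_y = 78.75 kN.
ΣM about P: M_P − 20·9.9 − 10·2.2 − (12.5·3.1)·4.05 − 10·3.5 = 0 → M_P = 411.9 kN·m.

P_x = 0, P_y = 78.75 kN, M_P = 411.9 kN·m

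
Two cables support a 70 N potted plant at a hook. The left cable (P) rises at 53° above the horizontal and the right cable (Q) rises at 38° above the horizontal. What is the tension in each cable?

ΣF_x = 0: −T_P·cos53° + T_Q·cos38° = 0 → T_Q = 0.763714·T_P.
ΣF_y = 0: T_P·sin53° + T_Q·sin38° = 70.
Substitute: T_P·(0.798636 + 0.763714·0.615661) = 70 → T_P = 55.1692 ≈ 55.17 N.
Then T_Q = 0.763714 × 55.1692 = 42.13 N.

T_P = 55.17 N, T_Q = 42.13 N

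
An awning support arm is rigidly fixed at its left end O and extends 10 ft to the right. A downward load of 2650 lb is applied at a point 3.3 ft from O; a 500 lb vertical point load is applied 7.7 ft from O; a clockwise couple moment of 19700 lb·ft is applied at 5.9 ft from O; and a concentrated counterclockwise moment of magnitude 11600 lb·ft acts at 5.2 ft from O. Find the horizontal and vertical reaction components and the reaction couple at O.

O_x = 0, O_y = 3150 lb, M_O = 20700 lb·ft

ΣF_x = 0: O_x = 0.
ΣF_y = 0: O_y − 2650 − 500 = 0 → O_y = 3150 lb.
ΣM about O: M_O − 2650·3.3 − 500·7.7 − 19700 + 11600 = 0 → M_O = 20700 lb·ft.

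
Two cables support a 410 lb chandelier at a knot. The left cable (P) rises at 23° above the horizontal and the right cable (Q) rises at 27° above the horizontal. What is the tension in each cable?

ΣF_x = 0: −T_P·cos23° + T_Q·cos27° = 0 → T_Q = 1.03311·T_P.
ΣF_y = 0: T_P·sin23° + T_Q·sin27° = 410.
Substitute: T_P·(0.390731 + 1.03311·0.45399) = 410 → T_P = 476.881 ≈ 476.9 lb.
Then T_Q = 1.03311 × 476.881 = 492.7 lb.

T_P = 476.9 lb, T_Q = 492.7 lb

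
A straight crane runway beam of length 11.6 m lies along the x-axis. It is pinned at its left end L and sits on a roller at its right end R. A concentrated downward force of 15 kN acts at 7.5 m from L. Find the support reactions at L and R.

ΣM about L: R_y·11.6 − 15·7.5 = 0 → R_y = 112.5/11.6 = 9.69828 ≈ 9.698 kN.
ΣF_y = 0: L_y + 9.69828 − 15 = 0 → L_y = 5.302 kN.
ΣF_x = 0: no horizontal applied forces, so L_x = 0.

L_x = 0, L_y = 5.302 kN, R_y = 9.698 kN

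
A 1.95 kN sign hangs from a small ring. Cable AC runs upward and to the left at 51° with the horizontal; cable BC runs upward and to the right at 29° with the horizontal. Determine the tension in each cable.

ΣF_x = 0: −T_AC·cos51° + T_BC·cos29° = 0 → T_BC = 0.719536·T_AC.
ΣF_y = 0: T_AC·sin51° + T_BC·sin29° = 1.95.
Substitute: T_AC·(0.777146 + 0.719536·0.48481) = 1.95 → T_AC = 1.73182 ≈ 1.732 kN.
Then T_BC = 0.719536 × 1.73182 = 1.246 kN.

T_AC = 1.732 kN, T_BC = 1.246 kN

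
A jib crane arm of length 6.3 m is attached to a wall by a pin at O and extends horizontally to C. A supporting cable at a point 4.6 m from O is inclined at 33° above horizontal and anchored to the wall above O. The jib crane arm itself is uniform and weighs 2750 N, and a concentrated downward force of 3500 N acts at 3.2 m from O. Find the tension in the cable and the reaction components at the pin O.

ΣM about O: T·sin33°·4.6 − 2750·3.15 − 3500·3.2 = 0 → T = 19862.5/(4.6·0.544639) = 7928.07 ≈ 7928 N.
ΣF_x = 0: O_x − T·cos33° = 0 → O_x = 7928.07 × 0.838671 = 6649 N.
ΣF_y = 0: O_y + T·sin33° − 2750 − 3500 = 0 → O_y = 6250 − 7928.07 × 0.544639 = 1932 N.

T = 7928 N, O_x = 6649 N, O_y = 1932 N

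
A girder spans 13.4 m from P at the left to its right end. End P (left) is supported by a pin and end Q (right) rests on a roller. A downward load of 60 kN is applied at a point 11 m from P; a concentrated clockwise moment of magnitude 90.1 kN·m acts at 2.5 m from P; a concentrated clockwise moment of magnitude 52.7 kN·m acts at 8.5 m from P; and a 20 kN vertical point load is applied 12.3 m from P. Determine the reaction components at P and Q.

P_x = 0, P_y = 1.731 kN, Q_y = 78.27 kN

Moments about P: Q_y·13.4 − 60·11 − 90.1 − 52.7 − 20·12.3 = 0 → Q_y = 1048.8/13.4 = 78.2687 ≈ 78.27 kN.
ΣF_y = 0: P_y + 78.2687 − 60 − 20 = 0 → P_y = 1.731 kN.
ΣF_x = 0: no horizontal applied forces, so P_x = 0.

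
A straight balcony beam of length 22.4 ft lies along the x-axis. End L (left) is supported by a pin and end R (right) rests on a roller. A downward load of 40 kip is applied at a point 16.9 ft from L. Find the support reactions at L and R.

L_x = 0, L_y = 9.821 kip, R_y = 30.18 kip

Moments about L: R_y·22.4 − 40·16.9 = 0 → R_y = 676/22.4 = 30.1786 ≈ 30.18 kip.
ΣF_y = 0: L_y + 30.1786 − 40 = 0 → L_y = 9.821 kip.
ΣF_x = 0: no horizontal applied forces, so L_x = 0.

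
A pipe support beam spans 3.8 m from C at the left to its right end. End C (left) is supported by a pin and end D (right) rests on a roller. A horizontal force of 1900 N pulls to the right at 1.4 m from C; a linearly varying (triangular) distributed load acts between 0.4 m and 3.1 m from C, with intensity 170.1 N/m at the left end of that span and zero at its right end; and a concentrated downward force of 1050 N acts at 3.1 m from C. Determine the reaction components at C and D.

Resultant of the triangular load: ½ × 170.1 × 2.7 = 229.635 N, acting at 1.3 m from C (one-third of the span from the peak).
Moments about C: D_y·3.8 − (½·170.1·2.7)·1.3 − 1050·3.1 = 0 → D_y = 3553.5255/3.8 = 935.138 ≈ 935.1 N.
ΣF_y = 0: C_y + 935.138 − ½·170.1·2.7 − 1050 = 0 → C_y = 344.5 N.
ΣF_x = 0: C_x + 1900 = 0 → C_x = -1900 N.

C_x = -1900 N, C_y = 344.5 N, D_y = 935.1 N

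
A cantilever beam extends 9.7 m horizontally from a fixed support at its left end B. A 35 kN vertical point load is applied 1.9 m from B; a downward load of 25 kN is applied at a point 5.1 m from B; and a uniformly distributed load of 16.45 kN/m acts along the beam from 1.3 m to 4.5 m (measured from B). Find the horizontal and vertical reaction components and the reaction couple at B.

Resultant of the distributed load: 16.45 × 3.2 = 52.64 kN at 2.9 m from B.
ΣF_x = 0: B_x = 0.
ΣF_y = 0: B_y − 35 − 25 − 16.45·3.2 = 0 → B_y = 112.6 kN.
ΣM about B: M_B − 35·1.9 − 25·5.1 − (16.45·3.2)·2.9 = 0 → M_B = 346.7 kN·m.

B_x = 0, B_y = 112.6 kN, M_B = 346.7 kN·m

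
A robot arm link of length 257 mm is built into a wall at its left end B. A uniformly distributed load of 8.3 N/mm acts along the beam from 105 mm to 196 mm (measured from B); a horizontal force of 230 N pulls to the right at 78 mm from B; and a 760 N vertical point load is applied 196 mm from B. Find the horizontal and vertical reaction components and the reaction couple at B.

B_x = -230.0 N, B_y = 1515 N, M_B = 262600 N·mm

Resultant of the distributed load: 8.3 × 91 = 755.3 N at 150.5 mm from B.
ΣF_x = 0: B_x + 230 = 0 → B_x = -230.0 N.
ΣF_y = 0: B_y − 8.3·91 − 760 = 0 → B_y = 1515 N.
ΣM about B: M_B − (8.3·91)·150.5 − 760·196 = 0 → M_B = 262600 N·mm.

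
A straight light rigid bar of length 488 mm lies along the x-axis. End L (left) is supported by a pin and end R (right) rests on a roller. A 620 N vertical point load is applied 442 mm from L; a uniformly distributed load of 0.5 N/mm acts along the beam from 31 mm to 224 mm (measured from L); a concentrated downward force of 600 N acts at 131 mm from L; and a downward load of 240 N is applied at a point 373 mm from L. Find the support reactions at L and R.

Resultant of the distributed load: 0.5 × 193 = 96.5 N at 127.5 mm from L.
Moments about L: R_y·488 − 620·442 − (0.5·193)·127.5 − 600·131 − 240·373 = 0 → R_y = 454463.75/488 = 931.278 ≈ 931.3 N.
ΣF_y = 0: L_y + 931.278 − 620 − 0.5·193 − 600 − 240 = 0 → L_y = 625.2 N.
ΣF_x = 0: no horizontal applied forces, so L_x = 0.

L_x = 0, L_y = 625.2 N, R_y = 931.3 N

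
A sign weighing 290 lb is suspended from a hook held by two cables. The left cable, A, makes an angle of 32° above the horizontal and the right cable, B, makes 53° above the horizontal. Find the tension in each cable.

ΣF_x = 0: −T_A·cos32° + T_B·cos53° = 0 → T_B = 1.40915·T_A.
ΣF_y = 0: T_A·sin32° + T_B·sin53° = 290.
Substitute: T_A·(0.529919 + 1.40915·0.798636) = 290 → T_A = 175.193 ≈ 175.2 lb.
Then T_B = 1.40915 × 175.193 = 246.9 lb.

T_A = 175.2 lb, T_B = 246.9 lb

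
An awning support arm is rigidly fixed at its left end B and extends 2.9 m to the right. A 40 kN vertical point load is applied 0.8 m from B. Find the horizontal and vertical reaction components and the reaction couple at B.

B_x = 0, B_y = 40.00 kN, M_B = 32.00 kN·m

ΣF_x = 0: B_x = 0.
ΣF_y = 0: B_y − 40 = 0 → B_y = 40.00 kN.
ΣM about B: M_B − 40·0.8 = 0 → M_B = 32.00 kN·m.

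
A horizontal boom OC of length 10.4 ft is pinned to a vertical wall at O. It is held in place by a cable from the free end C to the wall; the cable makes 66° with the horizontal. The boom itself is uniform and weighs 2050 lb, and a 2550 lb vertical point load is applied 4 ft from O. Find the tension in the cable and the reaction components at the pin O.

T = 2196 lb, O_x = 893.0 lb, O_y = 2594 lb

ΣM about O: T·sin66°·10.4 − 2050·5.2 − 2550·4 = 0 → T = 20860/(10.4·0.913545) = 2195.59 ≈ 2196 lb.
ΣF_x = 0: O_x − T·cos66° = 0 → O_x = 2195.59 × 0.406737 = 893.0 lb.
ΣF_y = 0: O_y + T·sin66° − 2050 − 2550 = 0 → O_y = 4600 − 2195.59 × 0.913545 = 2594 lb.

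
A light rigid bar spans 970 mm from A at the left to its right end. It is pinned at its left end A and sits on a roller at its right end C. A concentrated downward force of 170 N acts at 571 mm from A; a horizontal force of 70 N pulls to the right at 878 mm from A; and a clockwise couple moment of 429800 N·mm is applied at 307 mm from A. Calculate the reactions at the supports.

A_x = -70.00 N, A_y = -373.2 N, C_y = 543.2 N

ΣM about A: C_y·970 − 170·571 − 429800 = 0 → C_y = 526870/970 = 543.165 ≈ 543.2 N.
ΣF_y = 0: A_y + 543.165 − 170 = 0 → A_y = -373.2 N.
ΣF_x = 0: A_x + 70 = 0 → A_x = -70.00 N.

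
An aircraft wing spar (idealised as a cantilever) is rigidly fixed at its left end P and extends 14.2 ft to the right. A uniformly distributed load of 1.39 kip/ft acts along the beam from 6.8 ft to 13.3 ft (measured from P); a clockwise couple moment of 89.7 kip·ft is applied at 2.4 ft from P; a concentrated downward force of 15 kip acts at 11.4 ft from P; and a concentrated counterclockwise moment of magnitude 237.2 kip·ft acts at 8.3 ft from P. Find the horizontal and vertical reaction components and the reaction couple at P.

P_x = 0, P_y = 24.04 kip, M_P = 114.3 kip·ft

Resultant of the distributed load: 1.39 × 6.5 = 9.035 kip at 10.05 ft from P.
ΣF_x = 0: P_x = 0.
ΣF_y = 0: P_y − 1.39·6.5 − 15 = 0 → P_y = 24.04 kip.
ΣM about P: M_P − (1.39·6.5)·10.05 − 89.7 − 15·11.4 + 237.2 = 0 → M_P = 114.3 kip·ft.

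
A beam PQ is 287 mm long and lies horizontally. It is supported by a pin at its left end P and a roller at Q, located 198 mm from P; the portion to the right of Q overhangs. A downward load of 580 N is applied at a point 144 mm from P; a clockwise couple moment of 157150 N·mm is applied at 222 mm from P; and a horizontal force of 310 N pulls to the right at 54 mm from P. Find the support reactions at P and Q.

P_x = -310.0 N, P_y = -635.5 N, Q_y = 1216 N

Taking moments about P: Q_y·198 − 580·144 − 157150 = 0 → Q_y = 240670/198 = 1215.51 ≈ 1216 N.
ΣF_y = 0: P_y + 1215.51 − 580 = 0 → P_y = -635.5 N.
ΣF_x = 0: P_x + 310 = 0 → P_x = -310.0 N.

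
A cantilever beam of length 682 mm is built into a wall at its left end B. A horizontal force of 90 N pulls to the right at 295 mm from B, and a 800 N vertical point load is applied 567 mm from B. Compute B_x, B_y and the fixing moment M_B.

B_x = -90.00 N, B_y = 800.0 N, M_B = 453600 N·mm

ΣF_x = 0: B_x + 90 = 0 → B_x = -90.00 N.
ΣF_y = 0: B_y − 800 = 0 → B_y = 800.0 N.
ΣM about B: M_B − 800·567 = 0 → M_B = 453600 N·mm.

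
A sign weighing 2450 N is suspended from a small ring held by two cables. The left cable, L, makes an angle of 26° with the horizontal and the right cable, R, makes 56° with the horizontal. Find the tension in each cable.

T_L = 1383 N, T_R = 2224 N

ΣF_x = 0: −T_L·cos26° + T_R·cos56° = 0 → T_R = 1.60731·T_L.
ΣF_y = 0: T_L·sin26° + T_R·sin56° = 2450.
Substitute: T_L·(0.438371 + 1.60731·0.829038) = 2450 → T_L = 1383.48 ≈ 1383 N.
Then T_R = 1.60731 × 1383.48 = 2224 N.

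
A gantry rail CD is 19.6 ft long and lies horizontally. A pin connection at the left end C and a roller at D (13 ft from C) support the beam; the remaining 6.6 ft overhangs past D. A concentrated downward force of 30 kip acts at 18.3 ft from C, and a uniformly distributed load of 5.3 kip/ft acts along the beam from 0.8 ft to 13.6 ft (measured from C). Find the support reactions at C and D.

C_x = 0, C_y = 18.04 kip, D_y = 79.80 kip

Resultant of the distributed load: 5.3 × 12.8 = 67.84 kip at 7.2 ft from C.
ΣM about C: D_y·13 − 30·18.3 − (5.3·12.8)·7.2 = 0 → D_y = 1037.448/13 = 79.8037 ≈ 79.80 kip.
ΣF_y = 0: C_y + 79.8037 − 30 − 5.3·12.8 = 0 → C_y = 18.04 kip.
ΣF_x = 0: no horizontal applied forces, so C_x = 0.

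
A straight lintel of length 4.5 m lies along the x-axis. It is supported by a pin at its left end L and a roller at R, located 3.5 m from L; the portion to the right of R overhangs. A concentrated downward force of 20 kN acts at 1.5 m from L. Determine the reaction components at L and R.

L_x = 0, L_y = 11.43 kN, R_y = 8.571 kN

Taking moments about L: R_y·3.5 − 20·1.5 = 0 → R_y = 30/3.5 = 8.57143 ≈ 8.571 kN.
ΣF_y = 0: L_y + 8.57143 − 20 = 0 → L_y = 11.43 kN.
ΣF_x = 0: no horizontal applied forces, so L_x = 0.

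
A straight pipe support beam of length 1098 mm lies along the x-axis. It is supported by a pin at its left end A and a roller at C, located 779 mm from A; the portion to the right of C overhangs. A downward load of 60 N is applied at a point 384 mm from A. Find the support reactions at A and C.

ΣM about A: C_y·779 − 60·384 = 0 → C_y = 23040/779 = 29.5764 ≈ 29.58 N.
ΣF_y = 0: A_y + 29.5764 − 60 = 0 → A_y = 30.42 N.
ΣF_x = 0: no horizontal applied forces, so A_x = 0.

A_x = 0, A_y = 30.42 N, C_y = 29.58 N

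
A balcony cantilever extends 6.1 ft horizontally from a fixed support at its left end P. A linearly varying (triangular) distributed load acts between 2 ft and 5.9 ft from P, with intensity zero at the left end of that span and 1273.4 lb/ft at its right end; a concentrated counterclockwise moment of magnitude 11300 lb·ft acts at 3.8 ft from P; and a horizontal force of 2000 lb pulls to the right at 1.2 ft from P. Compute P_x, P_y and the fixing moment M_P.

P_x = -2000 lb, P_y = 2483 lb, M_P = 122.4 lb·ft

Resultant of the triangular load: ½ × 1273.4 × 3.9 = 2483.13 lb, acting at 4.6 ft from P (one-third of the span from the peak).
ΣF_x = 0: P_x + 2000 = 0 → P_x = -2000 lb.
ΣF_y = 0: P_y − ½·1273.4·3.9 = 0 → P_y = 2483 lb.
ΣM about P: M_P − (½·1273.4·3.9)·4.6 + 11300 = 0 → M_P = 122.4 lb·ft.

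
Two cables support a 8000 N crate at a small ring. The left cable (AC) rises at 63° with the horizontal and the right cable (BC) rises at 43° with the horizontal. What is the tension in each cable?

ΣF_x = 0: −T_AC·cos63° + T_BC·cos43° = 0 → T_BC = 0.620754·T_AC.
ΣF_y = 0: T_AC·sin63° + T_BC·sin43° = 8000.
Substitute: T_AC·(0.891007 + 0.620754·0.681998) = 8000 → T_AC = 6086.61 ≈ 6087 N.
Then T_BC = 0.620754 × 6086.61 = 3778 N.

T_AC = 6087 N, T_BC = 3778 N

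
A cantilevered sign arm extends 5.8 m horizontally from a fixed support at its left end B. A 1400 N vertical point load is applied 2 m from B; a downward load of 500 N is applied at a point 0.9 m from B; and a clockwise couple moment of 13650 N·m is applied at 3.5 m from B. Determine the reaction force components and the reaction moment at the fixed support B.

ΣF_x = 0: B_x = 0.
ΣF_y = 0: B_y − 1400 − 500 = 0 → B_y = 1900 N.
ΣM about B: M_B − 1400·2 − 500·0.9 − 13650 = 0 → M_B = 16900 N·m.

B_x = 0, B_y = 1900 N, M_B = 16900 N·m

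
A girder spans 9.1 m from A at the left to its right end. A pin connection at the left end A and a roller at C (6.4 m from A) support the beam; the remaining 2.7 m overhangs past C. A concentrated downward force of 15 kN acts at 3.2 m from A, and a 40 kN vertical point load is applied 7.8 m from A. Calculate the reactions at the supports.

A_x = 0, A_y = -1.250 kN, C_y = 56.25 kN

ΣM about A: C_y·6.4 − 15·3.2 − 40·7.8 = 0 → C_y = 360/6.4 = 56.25 kN.
ΣF_y = 0: A_y + 56.25 − 15 − 40 = 0 → A_y = -1.250 kN.
ΣF_x = 0: no horizontal applied forces, so A_x = 0.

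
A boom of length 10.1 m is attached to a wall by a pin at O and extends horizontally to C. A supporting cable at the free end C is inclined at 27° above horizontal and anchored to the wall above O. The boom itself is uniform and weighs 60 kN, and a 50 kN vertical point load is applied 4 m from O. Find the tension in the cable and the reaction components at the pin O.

ΣM about O: T·sin27°·10.1 − 60·5.05 − 50·4 = 0 → T = 503/(10.1·0.45399) = 109.698 ≈ 109.7 kN.
ΣF_x = 0: O_x − T·cos27° = 0 → O_x = 109.698 × 0.891007 = 97.74 kN.
ΣF_y = 0: O_y + T·sin27° − 60 − 50 = 0 → O_y = 110 − 109.698 × 0.45399 = 60.20 kN.

T = 109.7 kN, O_x = 97.74 kN, O_y = 60.20 kN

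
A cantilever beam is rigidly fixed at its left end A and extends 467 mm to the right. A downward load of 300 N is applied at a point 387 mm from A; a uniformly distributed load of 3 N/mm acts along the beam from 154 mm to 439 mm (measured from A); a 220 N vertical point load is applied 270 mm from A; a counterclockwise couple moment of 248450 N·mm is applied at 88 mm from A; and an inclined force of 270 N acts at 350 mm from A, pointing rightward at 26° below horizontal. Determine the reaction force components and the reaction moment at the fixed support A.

Resultant of the distributed load: 3 × 285 = 855 N at 296.5 mm from A.
ΣF_x = 0: A_x + 270·cos26° = 0 → A_x = -242.7 N.
ΣF_y = 0: A_y − 300 − 3·285 − 220 − 270·sin26° = 0 → A_y = 1493 N.
ΣM about A: M_A − 300·387 − (3·285)·296.5 − 220·270 + 248450 − 270·sin26°·350 = 0 → M_A = 222000 N·mm.

A_x = -242.7 N, A_y = 1493 N, M_A = 222000 N·mm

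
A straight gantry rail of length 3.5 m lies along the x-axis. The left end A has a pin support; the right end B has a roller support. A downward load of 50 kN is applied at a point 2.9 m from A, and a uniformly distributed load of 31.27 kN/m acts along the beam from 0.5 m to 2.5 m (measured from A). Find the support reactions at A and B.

Resultant of the distributed load: 31.27 × 2 = 62.54 kN at 1.5 m from A.
Taking moments about A: B_y·3.5 − 50·2.9 − (31.27·2)·1.5 = 0 → B_y = 238.81/3.5 = 68.2314 ≈ 68.23 kN.
ΣF_y = 0: A_y + 68.2314 − 50 − 31.27·2 = 0 → A_y = 44.31 kN.
ΣF_x = 0: no horizontal applied forces, so A_x = 0.

A_x = 0, A_y = 44.31 kN, B_y = 68.23 kN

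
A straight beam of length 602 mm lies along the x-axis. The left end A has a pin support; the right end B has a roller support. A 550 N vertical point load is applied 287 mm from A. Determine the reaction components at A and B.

A_x = 0, A_y = 287.8 N, B_y = 262.2 N

Taking moments about A: B_y·602 − 550·287 = 0 → B_y = 157850/602 = 262.209 ≈ 262.2 N.
ΣF_y = 0: A_y + 262.209 − 550 = 0 → A_y = 287.8 N.
ΣF_x = 0: no horizontal applied forces, so A_x = 0.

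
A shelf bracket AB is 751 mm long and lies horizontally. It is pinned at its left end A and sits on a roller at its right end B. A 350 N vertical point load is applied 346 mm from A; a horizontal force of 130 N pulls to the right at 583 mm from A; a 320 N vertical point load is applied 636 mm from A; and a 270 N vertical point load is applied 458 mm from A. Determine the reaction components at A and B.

A_x = -130.0 N, A_y = 343.1 N, B_y = 596.9 N

ΣM about A: B_y·751 − 350·346 − 320·636 − 270·458 = 0 → B_y = 448280/751 = 596.911 ≈ 596.9 N.
ΣF_y = 0: A_y + 596.911 − 350 − 320 − 270 = 0 → A_y = 343.1 N.
ΣF_x = 0: A_x + 130 = 0 → A_x = -130.0 N.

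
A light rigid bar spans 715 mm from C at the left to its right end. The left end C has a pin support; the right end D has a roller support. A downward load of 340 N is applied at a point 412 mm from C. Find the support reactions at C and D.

Moments about C: D_y·715 − 340·412 = 0 → D_y = 140080/715 = 195.916 ≈ 195.9 N.
ΣF_y = 0: C_y + 195.916 − 340 = 0 → C_y = 144.1 N.
ΣF_x = 0: no horizontal applied forces, so C_x = 0.

C_x = 0, C_y = 144.1 N, D_y = 195.9 N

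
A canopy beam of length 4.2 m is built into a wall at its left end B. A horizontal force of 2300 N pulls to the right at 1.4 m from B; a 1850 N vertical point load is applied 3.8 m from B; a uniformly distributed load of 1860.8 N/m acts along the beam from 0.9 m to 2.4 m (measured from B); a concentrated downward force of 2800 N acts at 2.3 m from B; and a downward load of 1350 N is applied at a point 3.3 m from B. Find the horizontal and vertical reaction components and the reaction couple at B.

B_x = -2300 N, B_y = 8791 N, M_B = 22530 N·m

Resultant of the distributed load: 1860.8 × 1.5 = 2791.2 N at 1.65 m from B.
ΣF_x = 0: B_x + 2300 = 0 → B_x = -2300 N.
ΣF_y = 0: B_y − 1850 − 1860.8·1.5 − 2800 − 1350 = 0 → B_y = 8791 N.
ΣM about B: M_B − 1850·3.8 − (1860.8·1.5)·1.65 − 2800·2.3 − 1350·3.3 = 0 → M_B = 22530 N·m.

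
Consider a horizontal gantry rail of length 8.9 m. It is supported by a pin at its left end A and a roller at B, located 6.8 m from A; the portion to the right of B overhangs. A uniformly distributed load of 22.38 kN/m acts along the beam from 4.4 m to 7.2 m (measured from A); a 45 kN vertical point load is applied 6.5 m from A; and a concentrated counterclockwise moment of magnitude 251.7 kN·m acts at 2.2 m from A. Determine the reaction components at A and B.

Resultant of the distributed load: 22.38 × 2.8 = 62.664 kN at 5.8 m from A.
Moments about A: B_y·6.8 − (22.38·2.8)·5.8 − 45·6.5 + 251.7 = 0 → B_y = 404.2512/6.8 = 59.4487 ≈ 59.45 kN.
ΣF_y = 0: A_y + 59.4487 − 22.38·2.8 − 45 = 0 → A_y = 48.22 kN.
ΣF_x = 0: no horizontal applied forces, so A_x = 0.

A_x = 0, A_y = 48.22 kN, B_y = 59.45 kN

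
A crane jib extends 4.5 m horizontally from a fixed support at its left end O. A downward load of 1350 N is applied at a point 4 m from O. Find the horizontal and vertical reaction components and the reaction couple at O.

O_x = 0, O_y = 1350 N, M_O = 5400 N·m

ΣF_x = 0: O_x = 0.
ΣF_y = 0: O_y − 1350 = 0 → O_y = 1350 N.
ΣM about O: M_O − 1350·4 = 0 → M_O = 5400 N·m.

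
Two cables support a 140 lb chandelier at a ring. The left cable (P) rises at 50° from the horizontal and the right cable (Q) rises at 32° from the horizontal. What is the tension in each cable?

T_P = 119.9 lb, T_Q = 90.87 lb

ΣF_x = 0: −T_P·cos50° + T_Q·cos32° = 0 → T_Q = 0.757961·T_P.
ΣF_y = 0: T_P·sin50° + T_Q·sin32° = 140.
Substitute: T_P·(0.766044 + 0.757961·0.529919) = 140 → T_P = 119.894 ≈ 119.9 lb.
Then T_Q = 0.757961 × 119.894 = 90.87 lb.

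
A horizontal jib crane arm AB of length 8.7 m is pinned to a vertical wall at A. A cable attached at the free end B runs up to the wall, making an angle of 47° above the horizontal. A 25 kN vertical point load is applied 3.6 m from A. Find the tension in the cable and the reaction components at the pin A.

ΣM about A: T·sin47°·8.7 − 25·3.6 = 0 → T = 90/(8.7·0.731354) = 14.1448 ≈ 14.14 kN.
ΣF_x = 0: A_x − T·cos47° = 0 → A_x = 14.1448 × 0.681998 = 9.647 kN.
ΣF_y = 0: A_y + T·sin47° − 25 = 0 → A_y = 25 − 14.1448 × 0.731354 = 14.66 kN.

T = 14.14 kN, A_x = 9.647 kN, A_y = 14.66 kN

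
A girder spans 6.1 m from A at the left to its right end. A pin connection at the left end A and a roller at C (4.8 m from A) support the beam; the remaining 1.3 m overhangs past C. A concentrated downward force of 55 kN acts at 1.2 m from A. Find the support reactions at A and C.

A_x = 0, A_y = 41.25 kN, C_y = 13.75 kN

Moments about A: C_y·4.8 − 55·1.2 = 0 → C_y = 66/4.8 = 13.75 kN.
ΣF_y = 0: A_y + 13.75 − 55 = 0 → A_y = 41.25 kN.
ΣF_x = 0: no horizontal applied forces, so A_x = 0.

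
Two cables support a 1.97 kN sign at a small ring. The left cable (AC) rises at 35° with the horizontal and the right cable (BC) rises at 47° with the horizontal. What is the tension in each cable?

ΣF_x = 0: −T_AC·cos35° + T_BC·cos47° = 0 → T_BC = 1.20111·T_AC.
ΣF_y = 0: T_AC·sin35° + T_BC·sin47° = 1.97.
Substitute: T_AC·(0.573576 + 1.20111·0.731354) = 1.97 → T_AC = 1.35674 ≈ 1.357 kN.
Then T_BC = 1.20111 × 1.35674 = 1.630 kN.

T_AC = 1.357 kN, T_BC = 1.630 kN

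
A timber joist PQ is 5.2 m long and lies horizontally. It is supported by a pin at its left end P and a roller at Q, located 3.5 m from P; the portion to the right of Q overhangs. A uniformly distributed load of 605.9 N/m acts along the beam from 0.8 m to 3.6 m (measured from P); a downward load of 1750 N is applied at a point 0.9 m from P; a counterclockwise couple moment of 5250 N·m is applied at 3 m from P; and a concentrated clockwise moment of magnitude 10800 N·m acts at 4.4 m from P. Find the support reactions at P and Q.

Resultant of the distributed load: 605.9 × 2.8 = 1696.52 N at 2.2 m from P.
Taking moments about P: Q_y·3.5 − (605.9·2.8)·2.2 − 1750·0.9 + 5250 − 10800 = 0 → Q_y = 10857.344/3.5 = 3102.1 ≈ 3102 N.
ΣF_y = 0: P_y + 3102.1 − 605.9·2.8 − 1750 = 0 → P_y = 344.4 N.
ΣF_x = 0: no horizontal applied forces, so P_x = 0.

P_x = 0, P_y = 344.4 N, Q_y = 3102 N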